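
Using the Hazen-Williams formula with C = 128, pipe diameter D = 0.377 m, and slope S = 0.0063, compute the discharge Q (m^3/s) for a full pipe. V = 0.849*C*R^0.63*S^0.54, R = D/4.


For a full circular pipe, R = D/4 = 0.377/4 = 0.0943 m.
V = 0.849 * 128 * 0.0943^0.63 * 0.0063^0.54
  = 0.849 * 128 * 0.225838 * 0.06481
  = 1.5906 m/s.
Pipe area A = pi*D^2/4 = pi*0.377^2/4 = 0.1116 m^2.
Q = A * V = 0.1116 * 1.5906 = 0.1776 m^3/s.

0.1776


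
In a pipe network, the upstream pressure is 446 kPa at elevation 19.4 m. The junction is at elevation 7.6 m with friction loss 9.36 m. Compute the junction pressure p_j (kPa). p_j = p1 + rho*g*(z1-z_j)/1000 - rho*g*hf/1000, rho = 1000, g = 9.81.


Junction pressure: p_j = p1 + rho*g*(z1 - z_j)/1000 - rho*g*hf/1000.
Elevation term = 1000*9.81*(19.4 - 7.6)/1000 = 115.758 kPa.
Friction term = 1000*9.81*9.36/1000 = 91.822 kPa.
p_j = 446 + 115.758 - 91.822 = 469.94 kPa.

469.94


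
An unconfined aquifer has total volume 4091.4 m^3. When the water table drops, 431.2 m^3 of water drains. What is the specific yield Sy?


Specific yield Sy = Volume drained / Total volume.
Sy = 431.2 / 4091.4
   = 0.1054.

0.1054


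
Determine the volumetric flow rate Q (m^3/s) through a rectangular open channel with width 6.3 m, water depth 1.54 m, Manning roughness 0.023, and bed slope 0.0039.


For a rectangular channel, the cross-sectional area A = b * y = 6.3 * 1.54 = 9.7 m^2.
The wetted perimeter P = b + 2y = 6.3 + 2*1.54 = 9.38 m.
Hydraulic radius R = A/P = 9.7/9.38 = 1.0343 m.
Velocity V = (1/n)*R^(2/3)*S^(1/2) = (1/0.023)*1.0343^(2/3)*0.0039^(1/2) = 2.777 m/s.
Discharge Q = A * V = 9.7 * 2.777 = 26.943 m^3/s.

26.943


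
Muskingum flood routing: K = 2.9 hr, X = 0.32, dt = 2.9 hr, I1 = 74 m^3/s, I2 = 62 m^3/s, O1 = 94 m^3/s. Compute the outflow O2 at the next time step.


Muskingum coefficients:
denom = 2*K*(1-X) + dt = 2*2.9*(1-0.32) + 2.9 = 6.844.
C0 = (dt - 2*K*X)/denom = (2.9 - 2*2.9*0.32)/6.844 = 0.1525.
C1 = (dt + 2*K*X)/denom = (2.9 + 2*2.9*0.32)/6.844 = 0.6949.
C2 = (2*K*(1-X) - dt)/denom = 0.1525.
O2 = C0*I2 + C1*I1 + C2*O1
   = 0.1525*62 + 0.6949*74 + 0.1525*94
   = 75.22 m^3/s.

75.22


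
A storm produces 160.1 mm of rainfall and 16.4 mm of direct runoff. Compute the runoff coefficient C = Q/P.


The runoff coefficient C = runoff depth / rainfall depth.
C = 16.4 / 160.1
  = 0.1024.

0.1024


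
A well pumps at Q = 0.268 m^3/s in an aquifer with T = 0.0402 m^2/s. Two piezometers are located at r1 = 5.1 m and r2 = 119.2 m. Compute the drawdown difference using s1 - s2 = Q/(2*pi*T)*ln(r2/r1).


Thiem equation: s1 - s2 = Q/(2*pi*T) * ln(r2/r1).
ln(r2/r1) = ln(119.2/5.1) = 3.1516.
Q/(2*pi*T) = 0.268 / (2*pi*0.0402) = 0.268 / 0.2526 = 1.061.
s1 - s2 = 1.061 * 3.1516 = 3.3439 m.

3.3439


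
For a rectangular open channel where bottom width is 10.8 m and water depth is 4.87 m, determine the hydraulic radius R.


For a rectangular section:
Flow area A = b * y = 10.8 * 4.87 = 52.6 m^2.
Wetted perimeter P = b + 2y = 10.8 + 2*4.87 = 20.54 m.
Hydraulic radius R = A/P = 52.6 / 20.54 = 2.5607 m.

2.5607


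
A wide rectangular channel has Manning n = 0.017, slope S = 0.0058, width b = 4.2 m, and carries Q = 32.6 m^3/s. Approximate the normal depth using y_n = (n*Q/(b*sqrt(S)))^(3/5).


We use the wide-channel approximation y_n = (n*Q/(b*sqrt(S)))^(3/5).
sqrt(S) = sqrt(0.0058) = 0.076158.
Numerator: n*Q = 0.017 * 32.6 = 0.5542.
Denominator: b*sqrt(S) = 4.2 * 0.076158 = 0.319864.
arg = 1.7326.
y_n = 1.7326^(3/5) = 1.3907 m.

1.3907


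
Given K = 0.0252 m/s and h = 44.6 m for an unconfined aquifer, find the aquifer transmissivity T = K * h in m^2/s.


Transmissivity is defined as T = K * h.
T = 0.0252 * 44.6
  = 1.1239 m^2/s.

1.1239


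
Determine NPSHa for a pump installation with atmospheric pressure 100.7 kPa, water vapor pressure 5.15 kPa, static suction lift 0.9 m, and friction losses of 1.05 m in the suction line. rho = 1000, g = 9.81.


NPSHa = p_atm/(rho*g) - z_s - hf_s - p_vap/(rho*g).
p_atm/(rho*g) = 100.7*1000 / (1000*9.81) = 10.265 m.
p_vap/(rho*g) = 5.15*1000 / (1000*9.81) = 0.525 m.
NPSHa = 10.265 - 0.9 - 1.05 - 0.525
      = 7.79 m.

7.79


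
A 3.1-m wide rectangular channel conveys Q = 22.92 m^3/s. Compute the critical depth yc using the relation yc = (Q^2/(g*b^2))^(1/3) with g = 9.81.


Using yc = (Q^2 / (g * b^2))^(1/3):
Q^2 = 22.92^2 = 525.33.
g * b^2 = 9.81 * 3.1^2 = 9.81 * 9.61 = 94.27.
Q^2 / (g*b^2) = 525.33 / 94.27 = 5.5726.
yc = 5.5726^(1/3) = 1.7729 m.

1.7729


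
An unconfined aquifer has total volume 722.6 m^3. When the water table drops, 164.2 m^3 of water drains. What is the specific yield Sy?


Specific yield Sy = Volume drained / Total volume.
Sy = 164.2 / 722.6
   = 0.2272.

0.2272


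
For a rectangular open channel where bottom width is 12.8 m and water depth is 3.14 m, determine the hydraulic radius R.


For a rectangular section:
Flow area A = b * y = 12.8 * 3.14 = 40.19 m^2.
Wetted perimeter P = b + 2y = 12.8 + 2*3.14 = 19.08 m.
Hydraulic radius R = A/P = 40.19 / 19.08 = 2.1065 m.

2.1065


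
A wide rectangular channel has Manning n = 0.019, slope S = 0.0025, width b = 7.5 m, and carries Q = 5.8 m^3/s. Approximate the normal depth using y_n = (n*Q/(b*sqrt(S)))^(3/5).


We use the wide-channel approximation y_n = (n*Q/(b*sqrt(S)))^(3/5).
sqrt(S) = sqrt(0.0025) = 0.05.
Numerator: n*Q = 0.019 * 5.8 = 0.1102.
Denominator: b*sqrt(S) = 7.5 * 0.05 = 0.375.
arg = 0.2939.
y_n = 0.2939^(3/5) = 0.4796 m.

0.4796


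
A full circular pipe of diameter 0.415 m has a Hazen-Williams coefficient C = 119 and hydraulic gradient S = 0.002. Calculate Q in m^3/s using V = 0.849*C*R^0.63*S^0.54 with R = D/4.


For a full circular pipe, R = D/4 = 0.415/4 = 0.1037 m.
V = 0.849 * 119 * 0.1037^0.63 * 0.002^0.54
  = 0.849 * 119 * 0.239923 * 0.034878
  = 0.8454 m/s.
Pipe area A = pi*D^2/4 = pi*0.415^2/4 = 0.1353 m^2.
Q = A * V = 0.1353 * 0.8454 = 0.1144 m^3/s.

0.1144


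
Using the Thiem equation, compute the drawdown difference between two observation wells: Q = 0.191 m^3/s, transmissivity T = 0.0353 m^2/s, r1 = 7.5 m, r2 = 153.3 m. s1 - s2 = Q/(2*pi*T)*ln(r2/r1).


Thiem equation: s1 - s2 = Q/(2*pi*T) * ln(r2/r1).
ln(r2/r1) = ln(153.3/7.5) = 3.0175.
Q/(2*pi*T) = 0.191 / (2*pi*0.0353) = 0.191 / 0.2218 = 0.8611.
s1 - s2 = 0.8611 * 3.0175 = 2.5985 m.

2.5985


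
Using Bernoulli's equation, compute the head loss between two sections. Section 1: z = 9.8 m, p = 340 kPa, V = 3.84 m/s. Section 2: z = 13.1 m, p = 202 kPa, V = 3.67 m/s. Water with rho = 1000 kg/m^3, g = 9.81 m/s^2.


Total head at each section: H = z + p/(rho*g) + V^2/(2g).
H1 = 9.8 + 340*1000/(1000*9.81) + 3.84^2/(2*9.81)
   = 9.8 + 34.659 + 0.7516
   = 45.21 m.
H2 = 13.1 + 202*1000/(1000*9.81) + 3.67^2/(2*9.81)
   = 13.1 + 20.591 + 0.6865
   = 34.378 m.
h_L = H1 - H2 = 45.21 - 34.378 = 10.832 m.

10.832


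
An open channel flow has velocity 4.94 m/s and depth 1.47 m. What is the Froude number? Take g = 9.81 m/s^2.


The Froude number is defined as Fr = V / sqrt(g*y).
g*y = 9.81 * 1.47 = 14.4207.
sqrt(g*y) = sqrt(14.4207) = 3.7975.
Fr = 4.94 / 3.7975 = 1.3009.

1.3009


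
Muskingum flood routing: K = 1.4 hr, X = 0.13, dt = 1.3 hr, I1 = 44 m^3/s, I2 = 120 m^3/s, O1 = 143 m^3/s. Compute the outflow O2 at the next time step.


Muskingum coefficients:
denom = 2*K*(1-X) + dt = 2*1.4*(1-0.13) + 1.3 = 3.736.
C0 = (dt - 2*K*X)/denom = (1.3 - 2*1.4*0.13)/3.736 = 0.2505.
C1 = (dt + 2*K*X)/denom = (1.3 + 2*1.4*0.13)/3.736 = 0.4454.
C2 = (2*K*(1-X) - dt)/denom = 0.3041.
O2 = C0*I2 + C1*I1 + C2*O1
   = 0.2505*120 + 0.4454*44 + 0.3041*143
   = 93.14 m^3/s.

93.14


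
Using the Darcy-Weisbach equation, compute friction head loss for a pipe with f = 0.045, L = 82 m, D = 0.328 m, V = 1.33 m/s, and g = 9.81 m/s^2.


Darcy-Weisbach equation: h_f = f * (L/D) * V^2/(2g).
f * L/D = 0.045 * 82/0.328 = 11.25.
V^2/(2g) = 1.33^2 / (2*9.81) = 1.7689 / 19.62 = 0.0902 m.
h_f = 11.25 * 0.0902 = 1.014 m.

1.014


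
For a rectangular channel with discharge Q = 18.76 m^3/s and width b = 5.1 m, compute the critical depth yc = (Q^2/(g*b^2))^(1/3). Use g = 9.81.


Using yc = (Q^2 / (g * b^2))^(1/3):
Q^2 = 18.76^2 = 351.94.
g * b^2 = 9.81 * 5.1^2 = 9.81 * 26.01 = 255.16.
Q^2 / (g*b^2) = 351.94 / 255.16 = 1.3793.
yc = 1.3793^(1/3) = 1.1131 m.

1.1131


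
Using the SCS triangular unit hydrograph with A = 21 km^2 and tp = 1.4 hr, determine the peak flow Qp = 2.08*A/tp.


SCS formula: Qp = 2.08 * A / tp.
Qp = 2.08 * 21 / 1.4
   = 43.68 / 1.4
   = 31.2 m^3/s per cm.

31.2


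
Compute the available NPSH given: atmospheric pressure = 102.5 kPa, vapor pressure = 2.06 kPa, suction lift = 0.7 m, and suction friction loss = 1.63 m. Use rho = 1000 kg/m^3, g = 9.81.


NPSHa = p_atm/(rho*g) - z_s - hf_s - p_vap/(rho*g).
p_atm/(rho*g) = 102.5*1000 / (1000*9.81) = 10.449 m.
p_vap/(rho*g) = 2.06*1000 / (1000*9.81) = 0.21 m.
NPSHa = 10.449 - 0.7 - 1.63 - 0.21
      = 7.91 m.

7.91


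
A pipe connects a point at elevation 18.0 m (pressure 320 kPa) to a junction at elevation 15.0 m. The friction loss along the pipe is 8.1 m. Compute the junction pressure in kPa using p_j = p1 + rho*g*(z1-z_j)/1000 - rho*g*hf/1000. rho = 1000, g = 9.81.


Junction pressure: p_j = p1 + rho*g*(z1 - z_j)/1000 - rho*g*hf/1000.
Elevation term = 1000*9.81*(18.0 - 15.0)/1000 = 29.43 kPa.
Friction term = 1000*9.81*8.1/1000 = 79.461 kPa.
p_j = 320 + 29.43 - 79.461 = 269.97 kPa.

269.97


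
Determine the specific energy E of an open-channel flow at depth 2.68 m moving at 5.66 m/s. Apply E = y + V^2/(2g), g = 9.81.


Specific energy E = y + V^2/(2g).
Velocity head = V^2/(2g) = 5.66^2 / (2*9.81) = 32.0356 / 19.62 = 1.6328 m.
E = 2.68 + 1.6328 = 4.3128 m.

4.3128


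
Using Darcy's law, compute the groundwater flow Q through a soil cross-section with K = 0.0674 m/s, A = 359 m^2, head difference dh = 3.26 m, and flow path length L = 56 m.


Darcy's law: Q = K * A * i, where i = dh/L.
Hydraulic gradient i = 3.26 / 56 = 0.058214.
Q = 0.0674 * 359 * 0.058214
  = 1.4086 m^3/s.

1.4086


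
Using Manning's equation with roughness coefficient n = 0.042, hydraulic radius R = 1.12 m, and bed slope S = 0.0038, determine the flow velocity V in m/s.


Manning's equation gives V = (1/n) * R^(2/3) * S^(1/2).
First, compute R^(2/3) = 1.12^(2/3) = 1.0785.
Next, S^(1/2) = 0.0038^(1/2) = 0.061644.
Then 1/n = 1/0.042 = 23.81.
V = 23.81 * 1.0785 * 0.061644 = 1.5829 m/s.

1.5829


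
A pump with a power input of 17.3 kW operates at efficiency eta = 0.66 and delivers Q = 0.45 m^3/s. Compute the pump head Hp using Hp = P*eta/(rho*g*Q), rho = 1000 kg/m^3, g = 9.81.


Pump head formula: Hp = P * eta / (rho * g * Q).
Numerator: P * eta = 17.3 * 1000 * 0.66 = 11418.0 W.
Denominator: rho * g * Q = 1000 * 9.81 * 0.45 = 4414.5.
Hp = 11418.0 / 4414.5 = 2.59 m.

2.59


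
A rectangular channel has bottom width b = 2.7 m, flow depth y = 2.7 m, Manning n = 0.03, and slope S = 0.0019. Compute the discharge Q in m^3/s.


For a rectangular channel, the cross-sectional area A = b * y = 2.7 * 2.7 = 7.29 m^2.
The wetted perimeter P = b + 2y = 2.7 + 2*2.7 = 8.1 m.
Hydraulic radius R = A/P = 7.29/8.1 = 0.9 m.
Velocity V = (1/n)*R^(2/3)*S^(1/2) = (1/0.03)*0.9^(2/3)*0.0019^(1/2) = 1.3544 m/s.
Discharge Q = A * V = 7.29 * 1.3544 = 9.874 m^3/s.

9.874


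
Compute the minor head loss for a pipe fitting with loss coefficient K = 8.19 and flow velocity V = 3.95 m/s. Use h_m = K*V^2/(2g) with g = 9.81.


Minor loss formula: h_m = K * V^2/(2g).
V^2 = 3.95^2 = 15.6025.
V^2/(2g) = 15.6025 / 19.62 = 0.7952 m.
h_m = 8.19 * 0.7952 = 6.513 m.

6.513


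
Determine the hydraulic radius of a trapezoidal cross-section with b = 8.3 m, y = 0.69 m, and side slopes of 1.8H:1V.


For a trapezoidal section with side slope z:
A = (b + z*y)*y = (8.3 + 1.8*0.69)*0.69 = 6.584 m^2.
P = b + 2*y*sqrt(1 + z^2) = 8.3 + 2*0.69*sqrt(1 + 1.8^2) = 11.142 m.
R = A/P = 6.584 / 11.142 = 0.5909 m.

0.5909


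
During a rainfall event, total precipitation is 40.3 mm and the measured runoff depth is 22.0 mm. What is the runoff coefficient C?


The runoff coefficient C = runoff depth / rainfall depth.
C = 22.0 / 40.3
  = 0.5459.

0.5459


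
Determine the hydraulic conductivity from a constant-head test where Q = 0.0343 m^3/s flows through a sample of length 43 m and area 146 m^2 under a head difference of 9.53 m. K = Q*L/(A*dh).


From K = Q*L / (A*dh):
Numerator: Q*L = 0.0343 * 43 = 1.4749.
Denominator: A*dh = 146 * 9.53 = 1391.38.
K = 1.4749 / 1391.38 = 0.00106 m/s.

0.00106


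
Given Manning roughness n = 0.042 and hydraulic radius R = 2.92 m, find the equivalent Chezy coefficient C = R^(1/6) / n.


The Chezy coefficient relates to Manning's n through C = R^(1/6) / n.
R^(1/6) = 2.92^(1/6) = 1.195539.
C = 1.195539 / 0.042 = 28.47 m^(1/2)/s.

28.47


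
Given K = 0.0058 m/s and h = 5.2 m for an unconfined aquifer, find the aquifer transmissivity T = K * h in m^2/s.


Transmissivity is defined as T = K * h.
T = 0.0058 * 5.2
  = 0.0302 m^2/s.

0.0302


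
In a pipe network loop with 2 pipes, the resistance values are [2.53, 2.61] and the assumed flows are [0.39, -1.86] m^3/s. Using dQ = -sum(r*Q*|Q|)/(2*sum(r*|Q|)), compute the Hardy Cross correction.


Numerator terms (r*Q*|Q|): 2.53*0.39*|0.39| = 0.3848; 2.61*-1.86*|-1.86| = -9.0296.
Sum of numerator = -8.6447.
Denominator terms (r*|Q|): 2.53*|0.39| = 0.9867; 2.61*|-1.86| = 4.8546.
2 * sum of denominator = 2 * 5.8413 = 11.6826.
dQ = --8.6447 / 11.6826 = 0.74 m^3/s.

0.74


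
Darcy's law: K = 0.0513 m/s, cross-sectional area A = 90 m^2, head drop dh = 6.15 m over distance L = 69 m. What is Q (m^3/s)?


Darcy's law: Q = K * A * i, where i = dh/L.
Hydraulic gradient i = 6.15 / 69 = 0.08913.
Q = 0.0513 * 90 * 0.08913
  = 0.4115 m^3/s.

0.4115


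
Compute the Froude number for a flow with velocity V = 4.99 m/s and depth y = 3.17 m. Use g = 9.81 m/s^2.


The Froude number is defined as Fr = V / sqrt(g*y).
g*y = 9.81 * 3.17 = 31.0977.
sqrt(g*y) = sqrt(31.0977) = 5.5765.
Fr = 4.99 / 5.5765 = 0.8948.

0.8948


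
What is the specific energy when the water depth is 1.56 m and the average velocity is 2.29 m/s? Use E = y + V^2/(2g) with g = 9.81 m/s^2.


Specific energy E = y + V^2/(2g).
Velocity head = V^2/(2g) = 2.29^2 / (2*9.81) = 5.2441 / 19.62 = 0.2673 m.
E = 1.56 + 0.2673 = 1.8273 m.

1.8273


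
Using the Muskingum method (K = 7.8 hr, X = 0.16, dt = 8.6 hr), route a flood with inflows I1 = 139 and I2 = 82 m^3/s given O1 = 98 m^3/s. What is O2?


Muskingum coefficients:
denom = 2*K*(1-X) + dt = 2*7.8*(1-0.16) + 8.6 = 21.704.
C0 = (dt - 2*K*X)/denom = (8.6 - 2*7.8*0.16)/21.704 = 0.2812.
C1 = (dt + 2*K*X)/denom = (8.6 + 2*7.8*0.16)/21.704 = 0.5112.
C2 = (2*K*(1-X) - dt)/denom = 0.2075.
O2 = C0*I2 + C1*I1 + C2*O1
   = 0.2812*82 + 0.5112*139 + 0.2075*98
   = 114.46 m^3/s.

114.46


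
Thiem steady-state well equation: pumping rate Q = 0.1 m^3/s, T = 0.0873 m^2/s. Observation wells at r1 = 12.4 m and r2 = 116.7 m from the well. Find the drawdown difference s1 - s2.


Thiem equation: s1 - s2 = Q/(2*pi*T) * ln(r2/r1).
ln(r2/r1) = ln(116.7/12.4) = 2.2419.
Q/(2*pi*T) = 0.1 / (2*pi*0.0873) = 0.1 / 0.5485 = 0.1823.
s1 - s2 = 0.1823 * 2.2419 = 0.4087 m.

0.4087


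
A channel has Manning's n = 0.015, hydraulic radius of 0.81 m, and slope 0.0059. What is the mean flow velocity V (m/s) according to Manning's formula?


Manning's equation gives V = (1/n) * R^(2/3) * S^(1/2).
First, compute R^(2/3) = 0.81^(2/3) = 0.8689.
Next, S^(1/2) = 0.0059^(1/2) = 0.076811.
Then 1/n = 1/0.015 = 66.67.
V = 66.67 * 0.8689 * 0.076811 = 4.4496 m/s.

4.4496


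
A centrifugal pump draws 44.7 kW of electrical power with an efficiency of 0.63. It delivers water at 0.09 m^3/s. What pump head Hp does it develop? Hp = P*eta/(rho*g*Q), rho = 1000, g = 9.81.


Pump head formula: Hp = P * eta / (rho * g * Q).
Numerator: P * eta = 44.7 * 1000 * 0.63 = 28161.0 W.
Denominator: rho * g * Q = 1000 * 9.81 * 0.09 = 882.9.
Hp = 28161.0 / 882.9 = 31.9 m.

31.9


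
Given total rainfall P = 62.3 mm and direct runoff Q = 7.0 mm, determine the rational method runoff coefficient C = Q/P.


The runoff coefficient C = runoff depth / rainfall depth.
C = 7.0 / 62.3
  = 0.1124.

0.1124


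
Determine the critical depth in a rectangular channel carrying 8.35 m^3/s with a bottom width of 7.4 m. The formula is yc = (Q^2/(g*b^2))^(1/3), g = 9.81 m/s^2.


Using yc = (Q^2 / (g * b^2))^(1/3):
Q^2 = 8.35^2 = 69.72.
g * b^2 = 9.81 * 7.4^2 = 9.81 * 54.76 = 537.2.
Q^2 / (g*b^2) = 69.72 / 537.2 = 0.1298.
yc = 0.1298^(1/3) = 0.5063 m.

0.5063


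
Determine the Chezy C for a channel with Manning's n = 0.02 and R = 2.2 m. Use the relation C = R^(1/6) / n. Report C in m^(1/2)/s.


The Chezy coefficient relates to Manning's n through C = R^(1/6) / n.
R^(1/6) = 2.2^(1/6) = 1.140435.
C = 1.140435 / 0.02 = 57.02 m^(1/2)/s.

57.02


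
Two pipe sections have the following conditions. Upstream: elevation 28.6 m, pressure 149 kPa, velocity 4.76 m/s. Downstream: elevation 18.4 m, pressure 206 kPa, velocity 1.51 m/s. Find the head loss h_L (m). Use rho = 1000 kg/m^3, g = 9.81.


Total head at each section: H = z + p/(rho*g) + V^2/(2g).
H1 = 28.6 + 149*1000/(1000*9.81) + 4.76^2/(2*9.81)
   = 28.6 + 15.189 + 1.1548
   = 44.943 m.
H2 = 18.4 + 206*1000/(1000*9.81) + 1.51^2/(2*9.81)
   = 18.4 + 20.999 + 0.1162
   = 39.515 m.
h_L = H1 - H2 = 44.943 - 39.515 = 5.428 m.

5.428


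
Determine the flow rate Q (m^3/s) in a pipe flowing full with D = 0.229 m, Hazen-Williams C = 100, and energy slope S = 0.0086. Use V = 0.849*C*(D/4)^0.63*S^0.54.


For a full circular pipe, R = D/4 = 0.229/4 = 0.0573 m.
V = 0.849 * 100 * 0.0573^0.63 * 0.0086^0.54
  = 0.849 * 100 * 0.164968 * 0.076671
  = 1.0738 m/s.
Pipe area A = pi*D^2/4 = pi*0.229^2/4 = 0.0412 m^2.
Q = A * V = 0.0412 * 1.0738 = 0.0442 m^3/s.

0.0442


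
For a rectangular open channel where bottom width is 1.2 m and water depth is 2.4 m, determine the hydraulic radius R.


For a rectangular section:
Flow area A = b * y = 1.2 * 2.4 = 2.88 m^2.
Wetted perimeter P = b + 2y = 1.2 + 2*2.4 = 6.0 m.
Hydraulic radius R = A/P = 2.88 / 6.0 = 0.48 m.

0.48


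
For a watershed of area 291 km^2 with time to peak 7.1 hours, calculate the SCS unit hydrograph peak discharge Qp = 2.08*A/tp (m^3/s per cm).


SCS formula: Qp = 2.08 * A / tp.
Qp = 2.08 * 291 / 7.1
   = 605.28 / 7.1
   = 85.25 m^3/s per cm.

85.25


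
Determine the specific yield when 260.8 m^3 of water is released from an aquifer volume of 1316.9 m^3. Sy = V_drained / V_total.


Specific yield Sy = Volume drained / Total volume.
Sy = 260.8 / 1316.9
   = 0.198.

0.198


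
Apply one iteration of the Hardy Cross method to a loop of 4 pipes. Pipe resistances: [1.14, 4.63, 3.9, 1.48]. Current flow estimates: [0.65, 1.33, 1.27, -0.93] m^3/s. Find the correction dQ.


Numerator terms (r*Q*|Q|): 1.14*0.65*|0.65| = 0.4817; 4.63*1.33*|1.33| = 8.19; 3.9*1.27*|1.27| = 6.2903; 1.48*-0.93*|-0.93| = -1.2801.
Sum of numerator = 13.6819.
Denominator terms (r*|Q|): 1.14*|0.65| = 0.741; 4.63*|1.33| = 6.1579; 3.9*|1.27| = 4.953; 1.48*|-0.93| = 1.3764.
2 * sum of denominator = 2 * 13.2283 = 26.4566.
dQ = -13.6819 / 26.4566 = -0.5171 m^3/s.

-0.5171


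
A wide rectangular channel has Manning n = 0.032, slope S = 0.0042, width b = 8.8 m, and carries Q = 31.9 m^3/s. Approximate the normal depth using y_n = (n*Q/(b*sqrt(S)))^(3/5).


We use the wide-channel approximation y_n = (n*Q/(b*sqrt(S)))^(3/5).
sqrt(S) = sqrt(0.0042) = 0.064807.
Numerator: n*Q = 0.032 * 31.9 = 1.0208.
Denominator: b*sqrt(S) = 8.8 * 0.064807 = 0.570302.
arg = 1.7899.
y_n = 1.7899^(3/5) = 1.4181 m.

1.4181


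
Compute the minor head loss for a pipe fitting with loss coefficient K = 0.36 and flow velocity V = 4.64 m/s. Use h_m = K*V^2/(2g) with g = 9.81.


Minor loss formula: h_m = K * V^2/(2g).
V^2 = 4.64^2 = 21.5296.
V^2/(2g) = 21.5296 / 19.62 = 1.0973 m.
h_m = 0.36 * 1.0973 = 0.395 m.

0.395


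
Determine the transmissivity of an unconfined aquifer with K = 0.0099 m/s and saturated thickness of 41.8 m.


Transmissivity is defined as T = K * h.
T = 0.0099 * 41.8
  = 0.4138 m^2/s.

0.4138


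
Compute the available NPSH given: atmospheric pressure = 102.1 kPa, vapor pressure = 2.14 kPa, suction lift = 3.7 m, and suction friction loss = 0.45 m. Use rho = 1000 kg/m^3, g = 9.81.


NPSHa = p_atm/(rho*g) - z_s - hf_s - p_vap/(rho*g).
p_atm/(rho*g) = 102.1*1000 / (1000*9.81) = 10.408 m.
p_vap/(rho*g) = 2.14*1000 / (1000*9.81) = 0.218 m.
NPSHa = 10.408 - 3.7 - 0.45 - 0.218
      = 6.04 m.

6.04


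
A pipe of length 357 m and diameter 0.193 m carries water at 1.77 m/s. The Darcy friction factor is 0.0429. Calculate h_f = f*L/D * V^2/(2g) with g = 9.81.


Darcy-Weisbach equation: h_f = f * (L/D) * V^2/(2g).
f * L/D = 0.0429 * 357/0.193 = 79.3539.
V^2/(2g) = 1.77^2 / (2*9.81) = 3.1329 / 19.62 = 0.1597 m.
h_f = 79.3539 * 0.1597 = 12.671 m.

12.671


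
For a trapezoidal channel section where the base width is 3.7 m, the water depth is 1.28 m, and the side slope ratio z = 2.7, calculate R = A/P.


For a trapezoidal section with side slope z:
A = (b + z*y)*y = (3.7 + 2.7*1.28)*1.28 = 9.16 m^2.
P = b + 2*y*sqrt(1 + z^2) = 3.7 + 2*1.28*sqrt(1 + 2.7^2) = 11.071 m.
R = A/P = 9.16 / 11.071 = 0.8274 m.

0.8274


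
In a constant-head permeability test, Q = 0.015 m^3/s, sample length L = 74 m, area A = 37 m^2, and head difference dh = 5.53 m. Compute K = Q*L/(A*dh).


From K = Q*L / (A*dh):
Numerator: Q*L = 0.015 * 74 = 1.11.
Denominator: A*dh = 37 * 5.53 = 204.61.
K = 1.11 / 204.61 = 0.005425 m/s.

0.005425


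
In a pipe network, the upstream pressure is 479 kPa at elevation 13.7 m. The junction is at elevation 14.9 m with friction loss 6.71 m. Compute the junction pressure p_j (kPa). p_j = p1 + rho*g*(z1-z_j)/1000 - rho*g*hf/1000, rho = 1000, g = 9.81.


Junction pressure: p_j = p1 + rho*g*(z1 - z_j)/1000 - rho*g*hf/1000.
Elevation term = 1000*9.81*(13.7 - 14.9)/1000 = -11.772 kPa.
Friction term = 1000*9.81*6.71/1000 = 65.825 kPa.
p_j = 479 + -11.772 - 65.825 = 401.4 kPa.

401.4


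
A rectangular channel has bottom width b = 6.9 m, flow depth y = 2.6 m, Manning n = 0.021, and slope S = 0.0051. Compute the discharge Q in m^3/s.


For a rectangular channel, the cross-sectional area A = b * y = 6.9 * 2.6 = 17.94 m^2.
The wetted perimeter P = b + 2y = 6.9 + 2*2.6 = 12.1 m.
Hydraulic radius R = A/P = 17.94/12.1 = 1.4826 m.
Velocity V = (1/n)*R^(2/3)*S^(1/2) = (1/0.021)*1.4826^(2/3)*0.0051^(1/2) = 4.4217 m/s.
Discharge Q = A * V = 17.94 * 4.4217 = 79.326 m^3/s.

79.326


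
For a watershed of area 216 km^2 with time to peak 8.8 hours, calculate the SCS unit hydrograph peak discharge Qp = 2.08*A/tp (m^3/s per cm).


SCS formula: Qp = 2.08 * A / tp.
Qp = 2.08 * 216 / 8.8
   = 449.28 / 8.8
   = 51.05 m^3/s per cm.

51.05


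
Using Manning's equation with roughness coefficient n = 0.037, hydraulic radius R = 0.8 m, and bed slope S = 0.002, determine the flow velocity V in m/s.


Manning's equation gives V = (1/n) * R^(2/3) * S^(1/2).
First, compute R^(2/3) = 0.8^(2/3) = 0.8618.
Next, S^(1/2) = 0.002^(1/2) = 0.044721.
Then 1/n = 1/0.037 = 27.03.
V = 27.03 * 0.8618 * 0.044721 = 1.0416 m/s.

1.0416


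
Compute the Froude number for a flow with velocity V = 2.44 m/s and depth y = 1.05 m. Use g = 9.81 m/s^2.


The Froude number is defined as Fr = V / sqrt(g*y).
g*y = 9.81 * 1.05 = 10.3005.
sqrt(g*y) = sqrt(10.3005) = 3.2094.
Fr = 2.44 / 3.2094 = 0.7603.

0.7603


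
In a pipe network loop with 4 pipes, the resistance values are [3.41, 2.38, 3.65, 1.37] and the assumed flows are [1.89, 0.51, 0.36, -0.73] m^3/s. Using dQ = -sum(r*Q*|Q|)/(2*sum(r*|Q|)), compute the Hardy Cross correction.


Numerator terms (r*Q*|Q|): 3.41*1.89*|1.89| = 12.1809; 2.38*0.51*|0.51| = 0.619; 3.65*0.36*|0.36| = 0.473; 1.37*-0.73*|-0.73| = -0.7301.
Sum of numerator = 12.5429.
Denominator terms (r*|Q|): 3.41*|1.89| = 6.4449; 2.38*|0.51| = 1.2138; 3.65*|0.36| = 1.314; 1.37*|-0.73| = 1.0001.
2 * sum of denominator = 2 * 9.9728 = 19.9456.
dQ = -12.5429 / 19.9456 = -0.6289 m^3/s.

-0.6289


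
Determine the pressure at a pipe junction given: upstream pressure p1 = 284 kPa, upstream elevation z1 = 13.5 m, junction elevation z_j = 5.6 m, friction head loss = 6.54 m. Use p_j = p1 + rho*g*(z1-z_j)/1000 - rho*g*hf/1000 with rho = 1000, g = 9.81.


Junction pressure: p_j = p1 + rho*g*(z1 - z_j)/1000 - rho*g*hf/1000.
Elevation term = 1000*9.81*(13.5 - 5.6)/1000 = 77.499 kPa.
Friction term = 1000*9.81*6.54/1000 = 64.157 kPa.
p_j = 284 + 77.499 - 64.157 = 297.34 kPa.

297.34


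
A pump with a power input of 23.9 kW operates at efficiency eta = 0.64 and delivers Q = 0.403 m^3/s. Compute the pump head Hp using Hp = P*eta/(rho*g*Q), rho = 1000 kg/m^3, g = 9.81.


Pump head formula: Hp = P * eta / (rho * g * Q).
Numerator: P * eta = 23.9 * 1000 * 0.64 = 15296.0 W.
Denominator: rho * g * Q = 1000 * 9.81 * 0.403 = 3953.43.
Hp = 15296.0 / 3953.43 = 3.87 m.

3.87


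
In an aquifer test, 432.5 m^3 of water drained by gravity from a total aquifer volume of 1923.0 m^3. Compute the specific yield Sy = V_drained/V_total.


Specific yield Sy = Volume drained / Total volume.
Sy = 432.5 / 1923.0
   = 0.2249.

0.2249


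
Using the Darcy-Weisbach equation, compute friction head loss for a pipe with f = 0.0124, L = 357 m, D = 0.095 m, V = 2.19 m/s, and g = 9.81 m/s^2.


Darcy-Weisbach equation: h_f = f * (L/D) * V^2/(2g).
f * L/D = 0.0124 * 357/0.095 = 46.5979.
V^2/(2g) = 2.19^2 / (2*9.81) = 4.7961 / 19.62 = 0.2444 m.
h_f = 46.5979 * 0.2444 = 11.391 m.

11.391


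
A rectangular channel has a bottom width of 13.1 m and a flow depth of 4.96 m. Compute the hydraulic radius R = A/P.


For a rectangular section:
Flow area A = b * y = 13.1 * 4.96 = 64.98 m^2.
Wetted perimeter P = b + 2y = 13.1 + 2*4.96 = 23.02 m.
Hydraulic radius R = A/P = 64.98 / 23.02 = 2.8226 m.

2.8226


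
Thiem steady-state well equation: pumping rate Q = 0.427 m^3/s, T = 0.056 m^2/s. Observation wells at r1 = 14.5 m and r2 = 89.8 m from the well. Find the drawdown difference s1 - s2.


Thiem equation: s1 - s2 = Q/(2*pi*T) * ln(r2/r1).
ln(r2/r1) = ln(89.8/14.5) = 1.8234.
Q/(2*pi*T) = 0.427 / (2*pi*0.056) = 0.427 / 0.3519 = 1.2136.
s1 - s2 = 1.2136 * 1.8234 = 2.2128 m.

2.2128


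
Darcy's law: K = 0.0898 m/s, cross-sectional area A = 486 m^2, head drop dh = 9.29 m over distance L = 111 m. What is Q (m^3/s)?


Darcy's law: Q = K * A * i, where i = dh/L.
Hydraulic gradient i = 9.29 / 111 = 0.083694.
Q = 0.0898 * 486 * 0.083694
  = 3.6526 m^3/s.

3.6526


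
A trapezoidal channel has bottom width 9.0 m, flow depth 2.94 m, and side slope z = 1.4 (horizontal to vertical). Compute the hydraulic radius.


For a trapezoidal section with side slope z:
A = (b + z*y)*y = (9.0 + 1.4*2.94)*2.94 = 38.561 m^2.
P = b + 2*y*sqrt(1 + z^2) = 9.0 + 2*2.94*sqrt(1 + 1.4^2) = 19.116 m.
R = A/P = 38.561 / 19.116 = 2.0172 m.

2.0172


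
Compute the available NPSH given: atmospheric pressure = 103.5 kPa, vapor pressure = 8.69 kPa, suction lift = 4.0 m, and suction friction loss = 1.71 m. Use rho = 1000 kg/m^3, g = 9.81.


NPSHa = p_atm/(rho*g) - z_s - hf_s - p_vap/(rho*g).
p_atm/(rho*g) = 103.5*1000 / (1000*9.81) = 10.55 m.
p_vap/(rho*g) = 8.69*1000 / (1000*9.81) = 0.886 m.
NPSHa = 10.55 - 4.0 - 1.71 - 0.886
      = 3.95 m.

3.95


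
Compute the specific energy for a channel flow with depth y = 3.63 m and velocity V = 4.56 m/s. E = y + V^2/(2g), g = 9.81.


Specific energy E = y + V^2/(2g).
Velocity head = V^2/(2g) = 4.56^2 / (2*9.81) = 20.7936 / 19.62 = 1.0598 m.
E = 3.63 + 1.0598 = 4.6898 m.

4.6898


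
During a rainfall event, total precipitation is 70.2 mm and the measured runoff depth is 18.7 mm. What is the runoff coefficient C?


The runoff coefficient C = runoff depth / rainfall depth.
C = 18.7 / 70.2
  = 0.2664.

0.2664


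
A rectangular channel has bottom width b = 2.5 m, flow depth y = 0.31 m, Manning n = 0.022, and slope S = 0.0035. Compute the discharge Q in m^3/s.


For a rectangular channel, the cross-sectional area A = b * y = 2.5 * 0.31 = 0.78 m^2.
The wetted perimeter P = b + 2y = 2.5 + 2*0.31 = 3.12 m.
Hydraulic radius R = A/P = 0.78/3.12 = 0.2484 m.
Velocity V = (1/n)*R^(2/3)*S^(1/2) = (1/0.022)*0.2484^(2/3)*0.0035^(1/2) = 1.0626 m/s.
Discharge Q = A * V = 0.78 * 1.0626 = 0.824 m^3/s.

0.824


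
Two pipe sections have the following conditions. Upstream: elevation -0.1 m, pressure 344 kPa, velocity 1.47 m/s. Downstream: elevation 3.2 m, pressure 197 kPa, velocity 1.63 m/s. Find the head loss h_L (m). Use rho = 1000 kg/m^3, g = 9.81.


Total head at each section: H = z + p/(rho*g) + V^2/(2g).
H1 = -0.1 + 344*1000/(1000*9.81) + 1.47^2/(2*9.81)
   = -0.1 + 35.066 + 0.1101
   = 35.076 m.
H2 = 3.2 + 197*1000/(1000*9.81) + 1.63^2/(2*9.81)
   = 3.2 + 20.082 + 0.1354
   = 23.417 m.
h_L = H1 - H2 = 35.076 - 23.417 = 11.659 m.

11.659


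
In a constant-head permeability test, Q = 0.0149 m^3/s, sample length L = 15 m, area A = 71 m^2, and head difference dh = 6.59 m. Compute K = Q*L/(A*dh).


From K = Q*L / (A*dh):
Numerator: Q*L = 0.0149 * 15 = 0.2235.
Denominator: A*dh = 71 * 6.59 = 467.89.
K = 0.2235 / 467.89 = 0.000478 m/s.

0.000478


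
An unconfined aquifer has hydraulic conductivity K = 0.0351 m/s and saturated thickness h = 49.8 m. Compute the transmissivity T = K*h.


Transmissivity is defined as T = K * h.
T = 0.0351 * 49.8
  = 1.748 m^2/s.

1.748


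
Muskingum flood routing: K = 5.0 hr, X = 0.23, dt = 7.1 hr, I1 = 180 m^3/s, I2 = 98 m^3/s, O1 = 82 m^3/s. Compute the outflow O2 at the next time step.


Muskingum coefficients:
denom = 2*K*(1-X) + dt = 2*5.0*(1-0.23) + 7.1 = 14.8.
C0 = (dt - 2*K*X)/denom = (7.1 - 2*5.0*0.23)/14.8 = 0.3243.
C1 = (dt + 2*K*X)/denom = (7.1 + 2*5.0*0.23)/14.8 = 0.6351.
C2 = (2*K*(1-X) - dt)/denom = 0.0405.
O2 = C0*I2 + C1*I1 + C2*O1
   = 0.3243*98 + 0.6351*180 + 0.0405*82
   = 149.43 m^3/s.

149.43


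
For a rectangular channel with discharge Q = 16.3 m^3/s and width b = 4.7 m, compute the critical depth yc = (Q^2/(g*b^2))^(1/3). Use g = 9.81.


Using yc = (Q^2 / (g * b^2))^(1/3):
Q^2 = 16.3^2 = 265.69.
g * b^2 = 9.81 * 4.7^2 = 9.81 * 22.09 = 216.7.
Q^2 / (g*b^2) = 265.69 / 216.7 = 1.2261.
yc = 1.2261^(1/3) = 1.0703 m.

1.0703


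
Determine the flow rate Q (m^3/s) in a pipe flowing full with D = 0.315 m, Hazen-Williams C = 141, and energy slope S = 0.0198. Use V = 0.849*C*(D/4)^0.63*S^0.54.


For a full circular pipe, R = D/4 = 0.315/4 = 0.0788 m.
V = 0.849 * 141 * 0.0788^0.63 * 0.0198^0.54
  = 0.849 * 141 * 0.201668 * 0.120282
  = 2.9038 m/s.
Pipe area A = pi*D^2/4 = pi*0.315^2/4 = 0.0779 m^2.
Q = A * V = 0.0779 * 2.9038 = 0.2263 m^3/s.

0.2263


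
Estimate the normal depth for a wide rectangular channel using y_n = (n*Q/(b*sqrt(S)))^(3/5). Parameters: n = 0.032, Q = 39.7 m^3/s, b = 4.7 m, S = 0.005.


We use the wide-channel approximation y_n = (n*Q/(b*sqrt(S)))^(3/5).
sqrt(S) = sqrt(0.005) = 0.070711.
Numerator: n*Q = 0.032 * 39.7 = 1.2704.
Denominator: b*sqrt(S) = 4.7 * 0.070711 = 0.332342.
arg = 3.8226.
y_n = 3.8226^(3/5) = 2.2357 m.

2.2357


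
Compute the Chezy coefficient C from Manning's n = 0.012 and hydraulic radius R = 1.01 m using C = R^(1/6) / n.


The Chezy coefficient relates to Manning's n through C = R^(1/6) / n.
R^(1/6) = 1.01^(1/6) = 1.00166.
C = 1.00166 / 0.012 = 83.47 m^(1/2)/s.

83.47


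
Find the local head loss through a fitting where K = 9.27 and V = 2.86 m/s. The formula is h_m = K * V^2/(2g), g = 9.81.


Minor loss formula: h_m = K * V^2/(2g).
V^2 = 2.86^2 = 8.1796.
V^2/(2g) = 8.1796 / 19.62 = 0.4169 m.
h_m = 9.27 * 0.4169 = 3.8647 m.

3.8647


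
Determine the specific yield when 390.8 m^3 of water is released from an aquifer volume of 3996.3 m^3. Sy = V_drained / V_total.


Specific yield Sy = Volume drained / Total volume.
Sy = 390.8 / 3996.3
   = 0.0978.

0.0978


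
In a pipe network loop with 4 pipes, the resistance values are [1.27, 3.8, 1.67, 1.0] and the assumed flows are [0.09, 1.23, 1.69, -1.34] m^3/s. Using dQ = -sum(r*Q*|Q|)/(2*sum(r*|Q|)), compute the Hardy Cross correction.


Numerator terms (r*Q*|Q|): 1.27*0.09*|0.09| = 0.0103; 3.8*1.23*|1.23| = 5.749; 1.67*1.69*|1.69| = 4.7697; 1.0*-1.34*|-1.34| = -1.7956.
Sum of numerator = 8.7334.
Denominator terms (r*|Q|): 1.27*|0.09| = 0.1143; 3.8*|1.23| = 4.674; 1.67*|1.69| = 2.8223; 1.0*|-1.34| = 1.34.
2 * sum of denominator = 2 * 8.9506 = 17.9012.
dQ = -8.7334 / 17.9012 = -0.4879 m^3/s.

-0.4879


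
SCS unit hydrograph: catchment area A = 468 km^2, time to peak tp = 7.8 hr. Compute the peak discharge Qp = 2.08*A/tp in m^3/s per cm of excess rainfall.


SCS formula: Qp = 2.08 * A / tp.
Qp = 2.08 * 468 / 7.8
   = 973.44 / 7.8
   = 124.8 m^3/s per cm.

124.8


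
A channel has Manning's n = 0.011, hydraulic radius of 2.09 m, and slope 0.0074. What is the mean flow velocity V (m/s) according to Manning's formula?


Manning's equation gives V = (1/n) * R^(2/3) * S^(1/2).
First, compute R^(2/3) = 2.09^(2/3) = 1.6347.
Next, S^(1/2) = 0.0074^(1/2) = 0.086023.
Then 1/n = 1/0.011 = 90.91.
V = 90.91 * 1.6347 * 0.086023 = 12.7836 m/s.

12.7836


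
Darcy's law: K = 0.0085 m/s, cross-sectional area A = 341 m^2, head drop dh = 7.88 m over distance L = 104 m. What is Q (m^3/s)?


Darcy's law: Q = K * A * i, where i = dh/L.
Hydraulic gradient i = 7.88 / 104 = 0.075769.
Q = 0.0085 * 341 * 0.075769
  = 0.2196 m^3/s.

0.2196


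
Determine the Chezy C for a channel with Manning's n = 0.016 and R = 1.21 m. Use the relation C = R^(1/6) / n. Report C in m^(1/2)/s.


The Chezy coefficient relates to Manning's n through C = R^(1/6) / n.
R^(1/6) = 1.21^(1/6) = 1.03228.
C = 1.03228 / 0.016 = 64.52 m^(1/2)/s.

64.52


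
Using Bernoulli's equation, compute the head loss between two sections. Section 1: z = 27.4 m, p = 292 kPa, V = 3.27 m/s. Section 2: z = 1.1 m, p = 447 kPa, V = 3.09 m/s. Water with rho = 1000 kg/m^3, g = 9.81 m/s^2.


Total head at each section: H = z + p/(rho*g) + V^2/(2g).
H1 = 27.4 + 292*1000/(1000*9.81) + 3.27^2/(2*9.81)
   = 27.4 + 29.766 + 0.545
   = 57.711 m.
H2 = 1.1 + 447*1000/(1000*9.81) + 3.09^2/(2*9.81)
   = 1.1 + 45.566 + 0.4867
   = 47.152 m.
h_L = H1 - H2 = 57.711 - 47.152 = 10.558 m.

10.558


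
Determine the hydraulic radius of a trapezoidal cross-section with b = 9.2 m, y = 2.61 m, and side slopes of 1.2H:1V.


For a trapezoidal section with side slope z:
A = (b + z*y)*y = (9.2 + 1.2*2.61)*2.61 = 32.187 m^2.
P = b + 2*y*sqrt(1 + z^2) = 9.2 + 2*2.61*sqrt(1 + 1.2^2) = 17.354 m.
R = A/P = 32.187 / 17.354 = 1.8547 m.

1.8547


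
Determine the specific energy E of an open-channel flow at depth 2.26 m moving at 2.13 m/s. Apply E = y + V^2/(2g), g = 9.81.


Specific energy E = y + V^2/(2g).
Velocity head = V^2/(2g) = 2.13^2 / (2*9.81) = 4.5369 / 19.62 = 0.2312 m.
E = 2.26 + 0.2312 = 2.4912 m.

2.4912


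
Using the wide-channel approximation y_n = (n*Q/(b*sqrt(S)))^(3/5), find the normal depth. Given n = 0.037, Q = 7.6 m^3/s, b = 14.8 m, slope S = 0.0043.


We use the wide-channel approximation y_n = (n*Q/(b*sqrt(S)))^(3/5).
sqrt(S) = sqrt(0.0043) = 0.065574.
Numerator: n*Q = 0.037 * 7.6 = 0.2812.
Denominator: b*sqrt(S) = 14.8 * 0.065574 = 0.970495.
arg = 0.2897.
y_n = 0.2897^(3/5) = 0.4756 m.

0.4756


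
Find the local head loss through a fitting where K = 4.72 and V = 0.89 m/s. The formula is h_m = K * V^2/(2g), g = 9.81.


Minor loss formula: h_m = K * V^2/(2g).
V^2 = 0.89^2 = 0.7921.
V^2/(2g) = 0.7921 / 19.62 = 0.0404 m.
h_m = 4.72 * 0.0404 = 0.1906 m.

0.1906


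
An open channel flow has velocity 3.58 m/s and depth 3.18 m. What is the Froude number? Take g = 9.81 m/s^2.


The Froude number is defined as Fr = V / sqrt(g*y).
g*y = 9.81 * 3.18 = 31.1958.
sqrt(g*y) = sqrt(31.1958) = 5.5853.
Fr = 3.58 / 5.5853 = 0.641.

0.641


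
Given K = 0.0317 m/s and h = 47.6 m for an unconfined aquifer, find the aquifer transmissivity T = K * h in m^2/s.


Transmissivity is defined as T = K * h.
T = 0.0317 * 47.6
  = 1.5089 m^2/s.

1.5089


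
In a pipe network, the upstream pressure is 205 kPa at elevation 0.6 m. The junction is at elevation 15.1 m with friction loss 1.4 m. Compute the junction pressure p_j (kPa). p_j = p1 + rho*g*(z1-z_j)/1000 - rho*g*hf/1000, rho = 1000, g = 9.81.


Junction pressure: p_j = p1 + rho*g*(z1 - z_j)/1000 - rho*g*hf/1000.
Elevation term = 1000*9.81*(0.6 - 15.1)/1000 = -142.245 kPa.
Friction term = 1000*9.81*1.4/1000 = 13.734 kPa.
p_j = 205 + -142.245 - 13.734 = 49.02 kPa.

49.02


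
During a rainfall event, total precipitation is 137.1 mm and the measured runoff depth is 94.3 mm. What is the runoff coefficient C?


The runoff coefficient C = runoff depth / rainfall depth.
C = 94.3 / 137.1
  = 0.6878.

0.6878


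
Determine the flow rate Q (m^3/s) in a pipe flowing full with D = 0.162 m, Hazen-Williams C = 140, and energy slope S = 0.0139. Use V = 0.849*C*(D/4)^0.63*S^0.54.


For a full circular pipe, R = D/4 = 0.162/4 = 0.0405 m.
V = 0.849 * 140 * 0.0405^0.63 * 0.0139^0.54
  = 0.849 * 140 * 0.132647 * 0.099364
  = 1.5666 m/s.
Pipe area A = pi*D^2/4 = pi*0.162^2/4 = 0.0206 m^2.
Q = A * V = 0.0206 * 1.5666 = 0.0323 m^3/s.

0.0323


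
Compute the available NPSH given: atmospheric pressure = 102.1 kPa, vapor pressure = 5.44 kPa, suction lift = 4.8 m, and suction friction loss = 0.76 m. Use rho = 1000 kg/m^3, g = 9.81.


NPSHa = p_atm/(rho*g) - z_s - hf_s - p_vap/(rho*g).
p_atm/(rho*g) = 102.1*1000 / (1000*9.81) = 10.408 m.
p_vap/(rho*g) = 5.44*1000 / (1000*9.81) = 0.555 m.
NPSHa = 10.408 - 4.8 - 0.76 - 0.555
      = 4.29 m.

4.29


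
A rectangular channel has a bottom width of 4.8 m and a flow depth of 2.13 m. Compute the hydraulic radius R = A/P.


For a rectangular section:
Flow area A = b * y = 4.8 * 2.13 = 10.22 m^2.
Wetted perimeter P = b + 2y = 4.8 + 2*2.13 = 9.06 m.
Hydraulic radius R = A/P = 10.22 / 9.06 = 1.1285 m.

1.1285


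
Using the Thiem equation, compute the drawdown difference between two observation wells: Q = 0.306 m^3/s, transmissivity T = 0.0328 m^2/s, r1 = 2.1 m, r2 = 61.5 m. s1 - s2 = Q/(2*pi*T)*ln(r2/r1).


Thiem equation: s1 - s2 = Q/(2*pi*T) * ln(r2/r1).
ln(r2/r1) = ln(61.5/2.1) = 3.3771.
Q/(2*pi*T) = 0.306 / (2*pi*0.0328) = 0.306 / 0.2061 = 1.4848.
s1 - s2 = 1.4848 * 3.3771 = 5.0143 m.

5.0143


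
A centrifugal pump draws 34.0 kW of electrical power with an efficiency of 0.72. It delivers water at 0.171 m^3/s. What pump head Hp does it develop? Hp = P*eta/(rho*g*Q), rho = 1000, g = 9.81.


Pump head formula: Hp = P * eta / (rho * g * Q).
Numerator: P * eta = 34.0 * 1000 * 0.72 = 24480.0 W.
Denominator: rho * g * Q = 1000 * 9.81 * 0.171 = 1677.51.
Hp = 24480.0 / 1677.51 = 14.59 m.

14.59


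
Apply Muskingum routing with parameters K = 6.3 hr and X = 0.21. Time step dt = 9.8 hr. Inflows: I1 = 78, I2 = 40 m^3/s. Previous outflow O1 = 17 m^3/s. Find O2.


Muskingum coefficients:
denom = 2*K*(1-X) + dt = 2*6.3*(1-0.21) + 9.8 = 19.754.
C0 = (dt - 2*K*X)/denom = (9.8 - 2*6.3*0.21)/19.754 = 0.3622.
C1 = (dt + 2*K*X)/denom = (9.8 + 2*6.3*0.21)/19.754 = 0.63.
C2 = (2*K*(1-X) - dt)/denom = 0.0078.
O2 = C0*I2 + C1*I1 + C2*O1
   = 0.3622*40 + 0.63*78 + 0.0078*17
   = 63.76 m^3/s.

63.76


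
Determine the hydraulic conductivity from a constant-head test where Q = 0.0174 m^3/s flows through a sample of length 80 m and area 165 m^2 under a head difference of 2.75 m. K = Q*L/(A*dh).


From K = Q*L / (A*dh):
Numerator: Q*L = 0.0174 * 80 = 1.392.
Denominator: A*dh = 165 * 2.75 = 453.75.
K = 1.392 / 453.75 = 0.003068 m/s.

0.003068


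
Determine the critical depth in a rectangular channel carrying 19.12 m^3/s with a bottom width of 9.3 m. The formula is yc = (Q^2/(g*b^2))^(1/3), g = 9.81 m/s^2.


Using yc = (Q^2 / (g * b^2))^(1/3):
Q^2 = 19.12^2 = 365.57.
g * b^2 = 9.81 * 9.3^2 = 9.81 * 86.49 = 848.47.
Q^2 / (g*b^2) = 365.57 / 848.47 = 0.4309.
yc = 0.4309^(1/3) = 0.7553 m.

0.7553
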